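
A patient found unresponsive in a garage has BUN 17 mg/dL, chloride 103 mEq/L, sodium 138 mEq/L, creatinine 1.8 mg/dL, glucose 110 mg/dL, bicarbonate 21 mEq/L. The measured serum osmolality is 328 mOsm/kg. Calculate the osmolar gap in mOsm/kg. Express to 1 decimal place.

Calculated osmolality = 2·Na + glucose/18 + BUN/2.8
= 2·138 + 110/18 + 17/2.8
= 276 + 6.11 + 6.07
= 288.18 mOsm/kg ≈ 288.2 mOsm/kg
Osmolar gap = measured − calculated = 328 − 288.2 = 39.8 mOsm/kg

39.8 mOsm/kg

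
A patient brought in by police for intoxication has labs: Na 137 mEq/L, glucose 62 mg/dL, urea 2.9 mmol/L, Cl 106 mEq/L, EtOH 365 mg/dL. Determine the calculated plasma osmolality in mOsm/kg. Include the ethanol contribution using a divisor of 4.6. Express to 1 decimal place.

359.7 mOsm/kg

Calculated osmolality = 2·Na + glucose/18 + urea + ethanol/4.6
= 2·137 + 62/18 + 2.9 + 365/4.6
= 274 + 3.44 + 2.90 + 79.35
= 359.69 mOsm/kg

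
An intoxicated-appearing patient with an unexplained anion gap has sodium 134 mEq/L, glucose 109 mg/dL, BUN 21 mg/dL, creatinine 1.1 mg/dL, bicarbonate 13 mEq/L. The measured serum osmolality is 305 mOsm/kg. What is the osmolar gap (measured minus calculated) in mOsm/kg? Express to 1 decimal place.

Calculated osmolality = 2·Na + glucose/18 + BUN/2.8
= 2·134 + 109/18 + 21/2.8
= 268 + 6.06 + 7.50
= 281.56 mOsm/kg ≈ 281.6 mOsm/kg
Osmolar gap = measured − calculated = 305 − 281.6 = 23.4 mOsm/kg

23.4 mOsm/kg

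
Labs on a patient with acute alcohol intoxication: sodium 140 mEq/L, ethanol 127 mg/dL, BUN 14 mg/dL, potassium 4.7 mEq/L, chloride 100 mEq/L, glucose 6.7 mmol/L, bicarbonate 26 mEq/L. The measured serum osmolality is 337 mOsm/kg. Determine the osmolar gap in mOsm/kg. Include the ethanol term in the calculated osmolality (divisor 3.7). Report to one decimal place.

Calculated osmolality = 2·Na + glucose + BUN/2.8 + ethanol/3.7
= 2·140 + 6.7 + 14/2.8 + 127/3.7
= 280 + 6.70 + 5 + 34.32
= 326.02 mOsm/kg ≈ 326.0 mOsm/kg
Osmolar gap = measured − calculated = 337 − 326.0 = 11.0 mOsm/kg

11.0 mOsm/kg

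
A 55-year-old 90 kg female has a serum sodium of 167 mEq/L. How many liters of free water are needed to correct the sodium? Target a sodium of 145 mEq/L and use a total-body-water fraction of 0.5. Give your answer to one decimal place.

TBW = 0.5 · 90 = 45 L
Free water deficit = TBW · (Na/145 − 1)
= 45 · (167/145 − 1)
= 45 · 0.1517
= 6.83 L

6.8 L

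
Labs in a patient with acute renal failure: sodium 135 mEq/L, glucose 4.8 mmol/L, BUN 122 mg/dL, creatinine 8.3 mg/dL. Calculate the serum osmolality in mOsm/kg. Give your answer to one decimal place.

Calculated osmolality = 2·Na + glucose + BUN/2.8
= 2·135 + 4.8 + 122/2.8
= 270 + 4.80 + 43.57
= 318.37 mOsm/kg

318.4 mOsm/kg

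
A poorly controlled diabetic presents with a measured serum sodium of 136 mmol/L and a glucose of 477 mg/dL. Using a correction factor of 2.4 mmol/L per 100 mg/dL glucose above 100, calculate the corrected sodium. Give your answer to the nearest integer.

145 mmol/L

Corrected Na = measured Na + 2.4 · (glucose − 100)/100
= 136 + 2.4 · (477 − 100)/100
= 136 + 9
= 145 mmol/L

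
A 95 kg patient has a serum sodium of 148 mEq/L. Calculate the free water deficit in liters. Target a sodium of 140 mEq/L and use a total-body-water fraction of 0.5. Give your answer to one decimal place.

2.7 L

TBW = 0.5 · 95 = 47.5 L
Free water deficit = TBW · (Na/140 − 1)
= 47.5 · (148/140 − 1)
= 47.5 · 0.0571
= 2.71 L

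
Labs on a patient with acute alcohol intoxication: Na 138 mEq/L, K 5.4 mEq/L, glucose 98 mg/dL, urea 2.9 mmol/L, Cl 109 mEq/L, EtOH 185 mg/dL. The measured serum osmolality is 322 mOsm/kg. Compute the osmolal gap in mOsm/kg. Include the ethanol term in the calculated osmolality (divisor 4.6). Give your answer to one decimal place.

-2.6 mOsm/kg

Calculated osmolality = 2·Na + glucose/18 + urea + ethanol/4.6
= 2·138 + 98/18 + 2.9 + 185/4.6
= 276 + 5.44 + 2.90 + 40.22
= 324.56 mOsm/kg ≈ 324.6 mOsm/kg
Osmolar gap = measured − calculated = 322 − 324.6 = -2.6 mOsm/kg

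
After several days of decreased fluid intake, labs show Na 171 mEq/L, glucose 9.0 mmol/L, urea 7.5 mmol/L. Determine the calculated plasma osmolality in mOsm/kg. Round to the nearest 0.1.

Calculated osmolality = 2·Na + glucose + urea
= 2·171 + 9 + 7.5
= 342 + 9 + 7.50
= 358.5 mOsm/kg

358.5 mOsm/kg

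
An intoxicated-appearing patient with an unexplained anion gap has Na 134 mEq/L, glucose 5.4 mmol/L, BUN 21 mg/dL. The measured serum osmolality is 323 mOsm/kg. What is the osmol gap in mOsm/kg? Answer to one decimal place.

42.1 mOsm/kg

Calculated osmolality = 2·Na + glucose + BUN/2.8
= 2·134 + 5.4 + 21/2.8
= 268 + 5.40 + 7.50
= 280.9 mOsm/kg ≈ 280.9 mOsm/kg
Osmolar gap = measured − calculated = 323 − 280.9 = 42.1 mOsm/kg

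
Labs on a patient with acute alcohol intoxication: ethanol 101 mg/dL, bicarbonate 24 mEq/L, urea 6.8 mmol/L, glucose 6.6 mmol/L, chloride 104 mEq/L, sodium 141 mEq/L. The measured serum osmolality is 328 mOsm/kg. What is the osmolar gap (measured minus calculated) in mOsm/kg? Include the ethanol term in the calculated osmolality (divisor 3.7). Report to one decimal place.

Calculated osmolality = 2·Na + glucose + urea + ethanol/3.7
= 2·141 + 6.6 + 6.8 + 101/3.7
= 282 + 6.60 + 6.80 + 27.30
= 322.7 mOsm/kg ≈ 322.7 mOsm/kg
Osmolar gap = measured − calculated = 328 − 322.7 = 5.3 mOsm/kg

5.3 mOsm/kg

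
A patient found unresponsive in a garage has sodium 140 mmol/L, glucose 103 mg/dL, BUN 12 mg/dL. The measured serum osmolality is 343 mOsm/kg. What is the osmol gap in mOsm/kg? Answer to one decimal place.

Calculated osmolality = 2·Na + glucose/18 + BUN/2.8
= 2·140 + 103/18 + 12/2.8
= 280 + 5.72 + 4.29
= 290.01 mOsm/kg ≈ 290.0 mOsm/kg
Osmolar gap = measured − calculated = 343 − 290.0 = 53.0 mOsm/kg

53.0 mOsm/kg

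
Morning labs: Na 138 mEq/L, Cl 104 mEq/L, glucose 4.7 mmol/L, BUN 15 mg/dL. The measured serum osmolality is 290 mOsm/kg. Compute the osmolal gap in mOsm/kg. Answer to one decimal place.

3.9 mOsm/kg

Calculated osmolality = 2·Na + glucose + BUN/2.8
= 2·138 + 4.7 + 15/2.8
= 276 + 4.70 + 5.36
= 286.06 mOsm/kg ≈ 286.1 mOsm/kg
Osmolar gap = measured − calculated = 290 − 286.1 = 3.9 mOsm/kg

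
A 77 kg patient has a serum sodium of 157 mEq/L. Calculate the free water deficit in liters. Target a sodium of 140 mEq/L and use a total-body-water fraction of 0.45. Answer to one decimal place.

TBW = 0.45 · 77 = 34.65 L
Free water deficit = TBW · (Na/140 − 1)
= 34.65 · (157/140 − 1)
= 34.65 · 0.1214
= 4.21 L

4.2 L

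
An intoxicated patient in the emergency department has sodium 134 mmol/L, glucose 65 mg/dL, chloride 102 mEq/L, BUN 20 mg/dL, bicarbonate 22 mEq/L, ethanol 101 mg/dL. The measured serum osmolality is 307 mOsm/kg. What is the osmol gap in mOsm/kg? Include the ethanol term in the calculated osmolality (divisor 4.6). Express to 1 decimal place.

Calculated osmolality = 2·Na + glucose/18 + BUN/2.8 + ethanol/4.6
= 2·134 + 65/18 + 20/2.8 + 101/4.6
= 268 + 3.61 + 7.14 + 21.96
= 300.71 mOsm/kg ≈ 300.7 mOsm/kg
Osmolar gap = measured − calculated = 307 − 300.7 = 6.3 mOsm/kg

6.3 mOsm/kg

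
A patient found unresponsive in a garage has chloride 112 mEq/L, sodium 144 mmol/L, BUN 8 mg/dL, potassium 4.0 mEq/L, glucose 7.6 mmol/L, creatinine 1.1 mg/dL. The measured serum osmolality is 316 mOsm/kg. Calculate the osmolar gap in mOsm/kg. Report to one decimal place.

Calculated osmolality = 2·Na + glucose + BUN/2.8
= 2·144 + 7.6 + 8/2.8
= 288 + 7.60 + 2.86
= 298.46 mOsm/kg ≈ 298.5 mOsm/kg
Osmolar gap = measured − calculated = 316 − 298.5 = 17.5 mOsm/kg

17.5 mOsm/kg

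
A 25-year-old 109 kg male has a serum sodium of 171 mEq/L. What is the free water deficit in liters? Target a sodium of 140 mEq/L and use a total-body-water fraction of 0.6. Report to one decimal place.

14.5 L

TBW = 0.6 · 109 = 65.4 L
Free water deficit = TBW · (Na/140 − 1)
= 65.4 · (171/140 − 1)
= 65.4 · 0.2214
= 14.48 L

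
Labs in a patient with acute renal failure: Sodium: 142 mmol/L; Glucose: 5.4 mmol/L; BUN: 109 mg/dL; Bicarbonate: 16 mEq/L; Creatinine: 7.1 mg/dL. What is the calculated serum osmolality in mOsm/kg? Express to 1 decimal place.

Calculated osmolality = 2·Na + glucose + BUN/2.8
= 2·142 + 5.4 + 109/2.8
= 284 + 5.40 + 38.93
= 328.33 mOsm/kg

328.3 mOsm/kg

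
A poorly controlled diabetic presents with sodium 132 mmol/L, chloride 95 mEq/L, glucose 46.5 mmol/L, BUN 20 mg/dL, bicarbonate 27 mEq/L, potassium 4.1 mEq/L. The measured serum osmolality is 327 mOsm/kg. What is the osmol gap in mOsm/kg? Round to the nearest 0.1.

Calculated osmolality = 2·Na + glucose + BUN/2.8
= 2·132 + 46.5 + 20/2.8
= 264 + 46.50 + 7.14
= 317.64 mOsm/kg ≈ 317.6 mOsm/kg
Osmolar gap = measured − calculated = 327 − 317.6 = 9.4 mOsm/kg

9.4 mOsm/kg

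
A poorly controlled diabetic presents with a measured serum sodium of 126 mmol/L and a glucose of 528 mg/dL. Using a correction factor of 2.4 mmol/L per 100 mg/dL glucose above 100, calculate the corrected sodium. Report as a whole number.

136 mmol/L

Corrected Na = measured Na + 2.4 · (glucose − 100)/100
= 126 + 2.4 · (528 − 100)/100
= 126 + 10.3
= 136.3 mmol/L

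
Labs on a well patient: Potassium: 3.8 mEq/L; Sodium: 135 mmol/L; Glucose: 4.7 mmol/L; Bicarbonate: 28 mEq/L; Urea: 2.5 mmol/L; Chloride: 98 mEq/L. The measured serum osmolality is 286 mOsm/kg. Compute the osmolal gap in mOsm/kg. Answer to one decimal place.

8.8 mOsm/kg

Calculated osmolality = 2·Na + glucose + urea
= 2·135 + 4.7 + 2.5
= 270 + 4.70 + 2.50
= 277.2 mOsm/kg ≈ 277.2 mOsm/kg
Osmolar gap = measured − calculated = 286 − 277.2 = 8.8 mOsm/kg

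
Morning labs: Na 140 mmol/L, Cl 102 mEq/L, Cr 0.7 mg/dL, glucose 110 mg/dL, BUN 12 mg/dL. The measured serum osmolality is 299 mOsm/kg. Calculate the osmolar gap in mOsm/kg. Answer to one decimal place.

8.6 mOsm/kg

Calculated osmolality = 2·Na + glucose/18 + BUN/2.8
= 2·140 + 110/18 + 12/2.8
= 280 + 6.11 + 4.29
= 290.4 mOsm/kg ≈ 290.4 mOsm/kg
Osmolar gap = measured − calculated = 299 − 290.4 = 8.6 mOsm/kg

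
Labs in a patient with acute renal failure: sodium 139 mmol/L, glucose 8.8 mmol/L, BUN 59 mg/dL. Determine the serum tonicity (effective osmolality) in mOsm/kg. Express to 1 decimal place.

Effective osmolality excludes urea (freely permeant across cell membranes):
2·Na + glucose
= 2·139 + 8.8
= 278 + 8.8
= 286.8 mOsm/kg

286.8 mOsm/kg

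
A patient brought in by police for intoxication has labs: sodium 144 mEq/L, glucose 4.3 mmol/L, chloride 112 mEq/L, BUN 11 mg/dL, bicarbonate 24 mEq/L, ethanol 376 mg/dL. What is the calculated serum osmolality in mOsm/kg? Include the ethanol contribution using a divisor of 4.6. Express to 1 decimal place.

378.0 mOsm/kg

Calculated osmolality = 2·Na + glucose + BUN/2.8 + ethanol/4.6
= 2·144 + 4.3 + 11/2.8 + 376/4.6
= 288 + 4.30 + 3.93 + 81.74
= 377.97 mOsm/kg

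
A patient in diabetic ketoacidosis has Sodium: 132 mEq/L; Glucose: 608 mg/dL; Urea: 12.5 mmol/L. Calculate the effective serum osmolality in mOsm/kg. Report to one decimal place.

297.8 mOsm/kg

Effective osmolality excludes urea (freely permeant across cell membranes):
2·Na + glucose/18
= 2·132 + 608/18
= 264 + 33.78
= 297.78 mOsm/kg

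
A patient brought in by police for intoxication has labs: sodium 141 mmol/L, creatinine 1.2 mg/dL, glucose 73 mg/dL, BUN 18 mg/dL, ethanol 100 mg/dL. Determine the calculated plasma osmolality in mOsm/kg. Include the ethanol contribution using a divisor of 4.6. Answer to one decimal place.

Calculated osmolality = 2·Na + glucose/18 + BUN/2.8 + ethanol/4.6
= 2·141 + 73/18 + 18/2.8 + 100/4.6
= 282 + 4.06 + 6.43 + 21.74
= 314.23 mOsm/kg

314.2 mOsm/kg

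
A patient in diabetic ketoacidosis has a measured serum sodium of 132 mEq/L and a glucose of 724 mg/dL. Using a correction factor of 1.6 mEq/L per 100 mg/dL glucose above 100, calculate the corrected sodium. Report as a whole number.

Corrected Na = measured Na + 1.6 · (glucose − 100)/100
= 132 + 1.6 · (724 − 100)/100
= 132 + 10
= 142 mEq/L

142 mEq/L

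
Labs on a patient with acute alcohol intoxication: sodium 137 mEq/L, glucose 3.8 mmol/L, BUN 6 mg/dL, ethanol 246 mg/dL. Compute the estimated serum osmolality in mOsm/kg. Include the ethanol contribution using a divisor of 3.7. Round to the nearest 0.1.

346.4 mOsm/kg

Calculated osmolality = 2·Na + glucose + BUN/2.8 + ethanol/3.7
= 2·137 + 3.8 + 6/2.8 + 246/3.7
= 274 + 3.80 + 2.14 + 66.49
= 346.43 mOsm/kg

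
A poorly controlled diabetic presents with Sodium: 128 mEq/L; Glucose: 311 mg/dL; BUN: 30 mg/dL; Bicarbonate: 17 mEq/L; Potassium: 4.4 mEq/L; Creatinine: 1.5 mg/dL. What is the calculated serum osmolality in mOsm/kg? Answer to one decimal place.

284.0 mOsm/kg

Calculated osmolality = 2·Na + glucose/18 + BUN/2.8
= 2·128 + 311/18 + 30/2.8
= 256 + 17.28 + 10.71
= 283.99 mOsm/kg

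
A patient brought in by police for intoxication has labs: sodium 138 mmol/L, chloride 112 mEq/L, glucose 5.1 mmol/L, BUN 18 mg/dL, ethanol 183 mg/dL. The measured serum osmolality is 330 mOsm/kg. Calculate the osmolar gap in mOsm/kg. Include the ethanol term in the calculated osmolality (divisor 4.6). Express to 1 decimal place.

2.7 mOsm/kg

Calculated osmolality = 2·Na + glucose + BUN/2.8 + ethanol/4.6
= 2·138 + 5.1 + 18/2.8 + 183/4.6
= 276 + 5.10 + 6.43 + 39.78
= 327.31 mOsm/kg ≈ 327.3 mOsm/kg
Osmolar gap = measured − calculated = 330 − 327.3 = 2.7 mOsm/kg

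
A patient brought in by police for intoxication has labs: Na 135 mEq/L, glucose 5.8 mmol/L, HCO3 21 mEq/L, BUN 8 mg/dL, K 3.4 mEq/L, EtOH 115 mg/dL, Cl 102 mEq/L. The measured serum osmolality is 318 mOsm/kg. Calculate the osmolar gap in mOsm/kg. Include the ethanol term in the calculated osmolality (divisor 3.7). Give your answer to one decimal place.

8.3 mOsm/kg

Calculated osmolality = 2·Na + glucose + BUN/2.8 + ethanol/3.7
= 2·135 + 5.8 + 8/2.8 + 115/3.7
= 270 + 5.80 + 2.86 + 31.08
= 309.74 mOsm/kg ≈ 309.7 mOsm/kg
Osmolar gap = measured − calculated = 318 − 309.7 = 8.3 mOsm/kg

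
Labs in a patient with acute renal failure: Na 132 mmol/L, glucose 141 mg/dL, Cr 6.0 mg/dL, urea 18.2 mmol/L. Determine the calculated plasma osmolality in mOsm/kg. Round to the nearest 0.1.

Calculated osmolality = 2·Na + glucose/18 + urea
= 2·132 + 141/18 + 18.2
= 264 + 7.83 + 18.20
= 290.03 mOsm/kg

290.0 mOsm/kg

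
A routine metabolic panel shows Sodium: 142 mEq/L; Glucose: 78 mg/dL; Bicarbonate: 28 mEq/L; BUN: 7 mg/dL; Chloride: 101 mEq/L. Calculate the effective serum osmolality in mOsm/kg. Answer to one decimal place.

288.3 mOsm/kg

Effective osmolality excludes urea (freely permeant across cell membranes):
2·Na + glucose/18
= 2·142 + 78/18
= 284 + 4.33
= 288.33 mOsm/kg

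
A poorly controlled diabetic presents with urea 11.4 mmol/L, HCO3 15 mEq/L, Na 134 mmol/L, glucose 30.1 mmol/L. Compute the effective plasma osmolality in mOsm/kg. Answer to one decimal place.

Effective osmolality excludes urea (freely permeant across cell membranes):
2·Na + glucose
= 2·134 + 30.1
= 268 + 30.1
= 298.1 mOsm/kg

298.1 mOsm/kg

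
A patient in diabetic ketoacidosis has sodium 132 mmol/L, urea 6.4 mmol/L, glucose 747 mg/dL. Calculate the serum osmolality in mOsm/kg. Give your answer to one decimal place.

311.9 mOsm/kg

Calculated osmolality = 2·Na + glucose/18 + urea
= 2·132 + 747/18 + 6.4
= 264 + 41.50 + 6.40
= 311.9 mOsm/kg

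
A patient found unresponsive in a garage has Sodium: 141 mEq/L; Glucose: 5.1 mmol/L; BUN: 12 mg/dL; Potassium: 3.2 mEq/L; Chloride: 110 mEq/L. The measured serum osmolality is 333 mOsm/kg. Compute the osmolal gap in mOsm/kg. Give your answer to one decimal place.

Calculated osmolality = 2·Na + glucose + BUN/2.8
= 2·141 + 5.1 + 12/2.8
= 282 + 5.10 + 4.29
= 291.39 mOsm/kg ≈ 291.4 mOsm/kg
Osmolar gap = measured − calculated = 333 − 291.4 = 41.6 mOsm/kg

41.6 mOsm/kg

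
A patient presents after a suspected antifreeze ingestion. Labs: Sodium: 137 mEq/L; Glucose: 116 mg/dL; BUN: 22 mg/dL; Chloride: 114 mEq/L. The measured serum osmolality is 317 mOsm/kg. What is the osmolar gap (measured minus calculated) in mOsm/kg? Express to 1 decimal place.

28.7 mOsm/kg

Calculated osmolality = 2·Na + glucose/18 + BUN/2.8
= 2·137 + 116/18 + 22/2.8
= 274 + 6.44 + 7.86
= 288.3 mOsm/kg ≈ 288.3 mOsm/kg
Osmolar gap = measured − calculated = 317 − 288.3 = 28.7 mOsm/kg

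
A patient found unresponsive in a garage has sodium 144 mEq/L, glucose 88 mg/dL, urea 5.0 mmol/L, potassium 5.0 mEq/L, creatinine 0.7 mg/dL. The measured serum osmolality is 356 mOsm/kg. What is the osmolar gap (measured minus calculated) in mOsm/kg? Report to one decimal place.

58.1 mOsm/kg

Calculated osmolality = 2·Na + glucose/18 + urea
= 2·144 + 88/18 + 5
= 288 + 4.89 + 5
= 297.89 mOsm/kg ≈ 297.9 mOsm/kg
Osmolar gap = measured − calculated = 356 − 297.9 = 58.1 mOsm/kg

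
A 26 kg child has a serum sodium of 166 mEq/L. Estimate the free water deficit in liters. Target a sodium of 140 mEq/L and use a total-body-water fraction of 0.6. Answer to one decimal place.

2.9 L

TBW = 0.6 · 26 = 15.6 L
Free water deficit = TBW · (Na/140 − 1)
= 15.6 · (166/140 − 1)
= 15.6 · 0.1857
= 2.9 L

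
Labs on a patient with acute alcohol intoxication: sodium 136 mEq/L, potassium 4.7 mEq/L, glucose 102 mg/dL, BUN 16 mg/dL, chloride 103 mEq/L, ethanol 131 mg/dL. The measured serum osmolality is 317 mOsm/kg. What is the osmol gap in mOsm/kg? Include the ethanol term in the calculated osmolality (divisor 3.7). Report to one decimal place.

Calculated osmolality = 2·Na + glucose/18 + BUN/2.8 + ethanol/3.7
= 2·136 + 102/18 + 16/2.8 + 131/3.7
= 272 + 5.67 + 5.71 + 35.41
= 318.79 mOsm/kg ≈ 318.8 mOsm/kg
Osmolar gap = measured − calculated = 317 − 318.8 = -1.8 mOsm/kg

-1.8 mOsm/kg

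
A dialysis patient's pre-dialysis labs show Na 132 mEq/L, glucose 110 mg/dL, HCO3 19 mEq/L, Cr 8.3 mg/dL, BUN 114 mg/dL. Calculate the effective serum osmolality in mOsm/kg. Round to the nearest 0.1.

270.1 mOsm/kg

Effective osmolality excludes urea (freely permeant across cell membranes):
2·Na + glucose/18
= 2·132 + 110/18
= 264 + 6.11
= 270.11 mOsm/kg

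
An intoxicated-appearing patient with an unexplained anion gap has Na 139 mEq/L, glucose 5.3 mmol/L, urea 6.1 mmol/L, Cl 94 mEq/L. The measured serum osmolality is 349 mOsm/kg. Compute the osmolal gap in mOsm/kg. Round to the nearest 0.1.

59.6 mOsm/kg

Calculated osmolality = 2·Na + glucose + urea
= 2·139 + 5.3 + 6.1
= 278 + 5.30 + 6.10
= 289.4 mOsm/kg ≈ 289.4 mOsm/kg
Osmolar gap = measured − calculated = 349 − 289.4 = 59.6 mOsm/kg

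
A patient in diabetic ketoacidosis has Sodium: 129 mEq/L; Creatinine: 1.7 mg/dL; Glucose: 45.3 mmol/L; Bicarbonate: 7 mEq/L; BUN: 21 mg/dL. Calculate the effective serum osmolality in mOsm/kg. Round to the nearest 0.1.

303.3 mOsm/kg

Effective osmolality excludes urea (freely permeant across cell membranes):
2·Na + glucose
= 2·129 + 45.3
= 258 + 45.3
= 303.3 mOsm/kg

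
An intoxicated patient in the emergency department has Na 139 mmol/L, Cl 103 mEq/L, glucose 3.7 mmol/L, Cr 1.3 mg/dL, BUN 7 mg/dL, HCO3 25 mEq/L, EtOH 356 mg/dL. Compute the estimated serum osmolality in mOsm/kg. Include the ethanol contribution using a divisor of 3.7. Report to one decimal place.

380.4 mOsm/kg

Calculated osmolality = 2·Na + glucose + BUN/2.8 + ethanol/3.7
= 2·139 + 3.7 + 7/2.8 + 356/3.7
= 278 + 3.70 + 2.50 + 96.22
= 380.42 mOsm/kg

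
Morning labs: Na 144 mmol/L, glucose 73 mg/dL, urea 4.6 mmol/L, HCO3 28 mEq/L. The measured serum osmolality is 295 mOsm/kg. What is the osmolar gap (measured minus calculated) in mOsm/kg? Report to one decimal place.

-1.7 mOsm/kg

Calculated osmolality = 2·Na + glucose/18 + urea
= 2·144 + 73/18 + 4.6
= 288 + 4.06 + 4.60
= 296.66 mOsm/kg ≈ 296.7 mOsm/kg
Osmolar gap = measured − calculated = 295 − 296.7 = -1.7 mOsm/kg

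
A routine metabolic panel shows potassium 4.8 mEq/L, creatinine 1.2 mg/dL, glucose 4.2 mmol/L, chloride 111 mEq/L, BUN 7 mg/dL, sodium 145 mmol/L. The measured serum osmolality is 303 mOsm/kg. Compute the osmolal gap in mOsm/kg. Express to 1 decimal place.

Calculated osmolality = 2·Na + glucose + BUN/2.8
= 2·145 + 4.2 + 7/2.8
= 290 + 4.20 + 2.50
= 296.7 mOsm/kg ≈ 296.7 mOsm/kg
Osmolar gap = measured − calculated = 303 − 296.7 = 6.3 mOsm/kg

6.3 mOsm/kg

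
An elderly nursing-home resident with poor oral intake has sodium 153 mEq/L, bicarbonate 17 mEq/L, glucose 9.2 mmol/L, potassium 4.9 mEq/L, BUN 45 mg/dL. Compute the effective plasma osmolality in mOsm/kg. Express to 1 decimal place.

Effective osmolality excludes urea (freely permeant across cell membranes):
2·Na + glucose
= 2·153 + 9.2
= 306 + 9.2
= 315.2 mOsm/kg

315.2 mOsm/kg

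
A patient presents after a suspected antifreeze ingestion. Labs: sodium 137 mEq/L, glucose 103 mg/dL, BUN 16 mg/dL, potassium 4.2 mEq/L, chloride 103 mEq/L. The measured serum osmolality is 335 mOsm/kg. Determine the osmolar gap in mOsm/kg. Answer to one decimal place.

49.6 mOsm/kg

Calculated osmolality = 2·Na + glucose/18 + BUN/2.8
= 2·137 + 103/18 + 16/2.8
= 274 + 5.72 + 5.71
= 285.43 mOsm/kg ≈ 285.4 mOsm/kg
Osmolar gap = measured − calculated = 335 − 285.4 = 49.6 mOsm/kg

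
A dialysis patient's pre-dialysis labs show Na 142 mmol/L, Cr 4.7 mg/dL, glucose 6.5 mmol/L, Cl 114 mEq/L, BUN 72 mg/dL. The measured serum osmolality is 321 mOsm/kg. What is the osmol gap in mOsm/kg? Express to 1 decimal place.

4.8 mOsm/kg

Calculated osmolality = 2·Na + glucose + BUN/2.8
= 2·142 + 6.5 + 72/2.8
= 284 + 6.50 + 25.71
= 316.21 mOsm/kg ≈ 316.2 mOsm/kg
Osmolar gap = measured − calculated = 321 − 316.2 = 4.8 mOsm/kg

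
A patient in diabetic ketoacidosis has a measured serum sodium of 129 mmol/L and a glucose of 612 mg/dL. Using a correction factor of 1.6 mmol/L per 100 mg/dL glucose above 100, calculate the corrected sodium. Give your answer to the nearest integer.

Corrected Na = measured Na + 1.6 · (glucose − 100)/100
= 129 + 1.6 · (612 − 100)/100
= 129 + 8.2
= 137.2 mmol/L

137 mmol/L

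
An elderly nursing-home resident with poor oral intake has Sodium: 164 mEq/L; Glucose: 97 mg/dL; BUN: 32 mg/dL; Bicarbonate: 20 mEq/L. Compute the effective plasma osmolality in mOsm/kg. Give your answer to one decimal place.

Effective osmolality excludes urea (freely permeant across cell membranes):
2·Na + glucose/18
= 2·164 + 97/18
= 328 + 5.39
= 333.39 mOsm/kg

333.4 mOsm/kg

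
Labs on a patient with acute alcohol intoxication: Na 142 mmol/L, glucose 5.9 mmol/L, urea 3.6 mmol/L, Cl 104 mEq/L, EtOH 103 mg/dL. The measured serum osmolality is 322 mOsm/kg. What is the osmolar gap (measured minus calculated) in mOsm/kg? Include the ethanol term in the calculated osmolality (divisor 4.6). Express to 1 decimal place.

Calculated osmolality = 2·Na + glucose + urea + ethanol/4.6
= 2·142 + 5.9 + 3.6 + 103/4.6
= 284 + 5.90 + 3.60 + 22.39
= 315.89 mOsm/kg ≈ 315.9 mOsm/kg
Osmolar gap = measured − calculated = 322 − 315.9 = 6.1 mOsm/kg

6.1 mOsm/kg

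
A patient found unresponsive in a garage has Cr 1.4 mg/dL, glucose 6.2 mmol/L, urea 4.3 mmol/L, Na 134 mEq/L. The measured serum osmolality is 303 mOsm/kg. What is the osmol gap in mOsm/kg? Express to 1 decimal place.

24.5 mOsm/kg

Calculated osmolality = 2·Na + glucose + urea
= 2·134 + 6.2 + 4.3
= 268 + 6.20 + 4.30
= 278.5 mOsm/kg ≈ 278.5 mOsm/kg
Osmolar gap = measured − calculated = 303 − 278.5 = 24.5 mOsm/kg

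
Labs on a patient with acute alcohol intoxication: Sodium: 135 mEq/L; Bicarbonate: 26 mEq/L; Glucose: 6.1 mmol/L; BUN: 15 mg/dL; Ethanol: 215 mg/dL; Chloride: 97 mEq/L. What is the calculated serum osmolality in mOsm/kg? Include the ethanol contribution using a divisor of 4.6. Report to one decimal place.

328.2 mOsm/kg

Calculated osmolality = 2·Na + glucose + BUN/2.8 + ethanol/4.6
= 2·135 + 6.1 + 15/2.8 + 215/4.6
= 270 + 6.10 + 5.36 + 46.74
= 328.2 mOsm/kg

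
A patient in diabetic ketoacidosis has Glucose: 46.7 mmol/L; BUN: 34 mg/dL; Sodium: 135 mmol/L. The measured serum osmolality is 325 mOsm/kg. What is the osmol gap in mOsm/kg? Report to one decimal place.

-3.8 mOsm/kg

Calculated osmolality = 2·Na + glucose + BUN/2.8
= 2·135 + 46.7 + 34/2.8
= 270 + 46.70 + 12.14
= 328.84 mOsm/kg ≈ 328.8 mOsm/kg
Osmolar gap = measured − calculated = 325 − 328.8 = -3.8 mOsm/kg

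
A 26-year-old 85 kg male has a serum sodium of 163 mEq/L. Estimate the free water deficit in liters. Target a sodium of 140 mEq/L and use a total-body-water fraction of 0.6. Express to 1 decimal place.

TBW = 0.6 · 85 = 51 L
Free water deficit = TBW · (Na/140 − 1)
= 51 · (163/140 − 1)
= 51 · 0.1643
= 8.38 L

8.4 L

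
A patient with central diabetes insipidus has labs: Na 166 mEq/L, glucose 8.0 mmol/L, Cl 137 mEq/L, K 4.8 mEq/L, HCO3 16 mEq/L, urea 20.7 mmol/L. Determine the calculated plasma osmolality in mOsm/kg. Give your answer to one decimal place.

360.7 mOsm/kg

Calculated osmolality = 2·Na + glucose + urea
= 2·166 + 8 + 20.7
= 332 + 8 + 20.70
= 360.7 mOsm/kg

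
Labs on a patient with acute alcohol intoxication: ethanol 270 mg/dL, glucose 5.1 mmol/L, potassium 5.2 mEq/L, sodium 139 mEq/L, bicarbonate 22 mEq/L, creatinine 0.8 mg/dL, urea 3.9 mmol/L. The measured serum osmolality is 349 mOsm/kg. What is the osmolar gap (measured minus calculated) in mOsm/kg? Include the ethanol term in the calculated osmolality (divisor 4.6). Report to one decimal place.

Calculated osmolality = 2·Na + glucose + urea + ethanol/4.6
= 2·139 + 5.1 + 3.9 + 270/4.6
= 278 + 5.10 + 3.90 + 58.70
= 345.7 mOsm/kg ≈ 345.7 mOsm/kg
Osmolar gap = measured − calculated = 349 − 345.7 = 3.3 mOsm/kg

3.3 mOsm/kg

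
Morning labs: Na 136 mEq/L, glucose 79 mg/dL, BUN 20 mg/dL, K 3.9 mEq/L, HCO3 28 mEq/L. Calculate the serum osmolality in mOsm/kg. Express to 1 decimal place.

283.5 mOsm/kg

Calculated osmolality = 2·Na + glucose/18 + BUN/2.8
= 2·136 + 79/18 + 20/2.8
= 272 + 4.39 + 7.14
= 283.53 mOsm/kg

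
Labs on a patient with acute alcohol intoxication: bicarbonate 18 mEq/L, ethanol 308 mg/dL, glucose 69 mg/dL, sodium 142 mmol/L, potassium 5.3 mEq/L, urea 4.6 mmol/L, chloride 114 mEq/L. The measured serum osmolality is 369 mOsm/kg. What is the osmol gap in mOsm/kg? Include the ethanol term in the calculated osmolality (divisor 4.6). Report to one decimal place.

9.6 mOsm/kg

Calculated osmolality = 2·Na + glucose/18 + urea + ethanol/4.6
= 2·142 + 69/18 + 4.6 + 308/4.6
= 284 + 3.83 + 4.60 + 66.96
= 359.39 mOsm/kg ≈ 359.4 mOsm/kg
Osmolar gap = measured − calculated = 369 − 359.4 = 9.6 mOsm/kg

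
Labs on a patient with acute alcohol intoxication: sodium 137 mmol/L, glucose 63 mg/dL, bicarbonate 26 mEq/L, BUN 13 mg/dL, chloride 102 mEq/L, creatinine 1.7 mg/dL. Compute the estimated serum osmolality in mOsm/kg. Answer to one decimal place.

Calculated osmolality = 2·Na + glucose/18 + BUN/2.8
= 2·137 + 63/18 + 13/2.8
= 274 + 3.50 + 4.64
= 282.14 mOsm/kg

282.1 mOsm/kg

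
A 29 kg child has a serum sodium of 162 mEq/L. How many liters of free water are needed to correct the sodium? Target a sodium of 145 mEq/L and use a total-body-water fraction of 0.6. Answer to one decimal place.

2.0 L

TBW = 0.6 · 29 = 17.4 L
Free water deficit = TBW · (Na/145 − 1)
= 17.4 · (162/145 − 1)
= 17.4 · 0.1172
= 2.04 L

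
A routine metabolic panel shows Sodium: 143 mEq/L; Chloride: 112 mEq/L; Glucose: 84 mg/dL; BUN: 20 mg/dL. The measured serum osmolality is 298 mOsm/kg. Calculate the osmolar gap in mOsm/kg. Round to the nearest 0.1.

0.2 mOsm/kg

Calculated osmolality = 2·Na + glucose/18 + BUN/2.8
= 2·143 + 84/18 + 20/2.8
= 286 + 4.67 + 7.14
= 297.81 mOsm/kg ≈ 297.8 mOsm/kg
Osmolar gap = measured − calculated = 298 − 297.8 = 0.2 mOsm/kg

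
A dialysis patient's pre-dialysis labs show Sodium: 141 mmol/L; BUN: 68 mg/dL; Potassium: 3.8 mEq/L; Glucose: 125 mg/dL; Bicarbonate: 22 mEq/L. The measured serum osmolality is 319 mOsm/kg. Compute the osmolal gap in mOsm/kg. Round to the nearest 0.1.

5.8 mOsm/kg

Calculated osmolality = 2·Na + glucose/18 + BUN/2.8
= 2·141 + 125/18 + 68/2.8
= 282 + 6.94 + 24.29
= 313.23 mOsm/kg ≈ 313.2 mOsm/kg
Osmolar gap = measured − calculated = 319 − 313.2 = 5.8 mOsm/kg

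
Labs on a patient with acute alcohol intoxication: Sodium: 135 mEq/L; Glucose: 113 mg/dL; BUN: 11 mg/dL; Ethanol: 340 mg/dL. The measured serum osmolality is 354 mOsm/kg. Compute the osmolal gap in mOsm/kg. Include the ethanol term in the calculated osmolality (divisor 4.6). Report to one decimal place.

-0.1 mOsm/kg

Calculated osmolality = 2·Na + glucose/18 + BUN/2.8 + ethanol/4.6
= 2·135 + 113/18 + 11/2.8 + 340/4.6
= 270 + 6.28 + 3.93 + 73.91
= 354.12 mOsm/kg ≈ 354.1 mOsm/kg
Osmolar gap = measured − calculated = 354 − 354.1 = -0.1 mOsm/kg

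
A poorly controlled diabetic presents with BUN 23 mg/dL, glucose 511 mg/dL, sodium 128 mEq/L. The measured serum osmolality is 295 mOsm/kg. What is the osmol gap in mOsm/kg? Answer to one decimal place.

Calculated osmolality = 2·Na + glucose/18 + BUN/2.8
= 2·128 + 511/18 + 23/2.8
= 256 + 28.39 + 8.21
= 292.6 mOsm/kg ≈ 292.6 mOsm/kg
Osmolar gap = measured − calculated = 295 − 292.6 = 2.4 mOsm/kg

2.4 mOsm/kg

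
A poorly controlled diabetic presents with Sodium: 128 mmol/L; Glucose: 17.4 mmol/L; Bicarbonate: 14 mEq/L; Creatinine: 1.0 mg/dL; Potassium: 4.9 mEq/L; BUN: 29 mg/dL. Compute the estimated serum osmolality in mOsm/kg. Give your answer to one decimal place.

283.8 mOsm/kg

Calculated osmolality = 2·Na + glucose + BUN/2.8
= 2·128 + 17.4 + 29/2.8
= 256 + 17.40 + 10.36
= 283.76 mOsm/kg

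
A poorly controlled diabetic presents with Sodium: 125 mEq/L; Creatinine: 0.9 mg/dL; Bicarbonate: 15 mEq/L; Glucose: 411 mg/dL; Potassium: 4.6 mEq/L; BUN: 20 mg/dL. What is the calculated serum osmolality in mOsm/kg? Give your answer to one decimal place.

Calculated osmolality = 2·Na + glucose/18 + BUN/2.8
= 2·125 + 411/18 + 20/2.8
= 250 + 22.83 + 7.14
= 279.97 mOsm/kg

280.0 mOsm/kg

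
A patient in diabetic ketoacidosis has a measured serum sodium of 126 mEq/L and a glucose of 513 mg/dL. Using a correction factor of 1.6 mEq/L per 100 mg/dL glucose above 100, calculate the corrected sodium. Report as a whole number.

Corrected Na = measured Na + 1.6 · (glucose − 100)/100
= 126 + 1.6 · (513 − 100)/100
= 126 + 6.6
= 132.6 mEq/L

133 mEq/L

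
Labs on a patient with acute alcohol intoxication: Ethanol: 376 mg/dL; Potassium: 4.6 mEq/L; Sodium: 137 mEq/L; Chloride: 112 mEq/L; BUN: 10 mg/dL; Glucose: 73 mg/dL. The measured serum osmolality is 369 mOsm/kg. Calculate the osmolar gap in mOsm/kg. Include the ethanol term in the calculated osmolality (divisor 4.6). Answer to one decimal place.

Calculated osmolality = 2·Na + glucose/18 + BUN/2.8 + ethanol/4.6
= 2·137 + 73/18 + 10/2.8 + 376/4.6
= 274 + 4.06 + 3.57 + 81.74
= 363.37 mOsm/kg ≈ 363.4 mOsm/kg
Osmolar gap = measured − calculated = 369 − 363.4 = 5.6 mOsm/kg

5.6 mOsm/kg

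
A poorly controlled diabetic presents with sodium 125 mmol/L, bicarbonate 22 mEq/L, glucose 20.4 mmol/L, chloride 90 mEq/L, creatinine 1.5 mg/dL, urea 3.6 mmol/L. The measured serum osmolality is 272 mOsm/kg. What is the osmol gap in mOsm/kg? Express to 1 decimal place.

-2.0 mOsm/kg

Calculated osmolality = 2·Na + glucose + urea
= 2·125 + 20.4 + 3.6
= 250 + 20.40 + 3.60
= 274 mOsm/kg ≈ 274.0 mOsm/kg
Osmolar gap = measured − calculated = 272 − 274.0 = -2.0 mOsm/kg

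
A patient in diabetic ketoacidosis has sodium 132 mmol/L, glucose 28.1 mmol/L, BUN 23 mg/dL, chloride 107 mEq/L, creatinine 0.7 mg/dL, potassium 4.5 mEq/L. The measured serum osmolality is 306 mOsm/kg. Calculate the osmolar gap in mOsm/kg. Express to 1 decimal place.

5.7 mOsm/kg

Calculated osmolality = 2·Na + glucose + BUN/2.8
= 2·132 + 28.1 + 23/2.8
= 264 + 28.10 + 8.21
= 300.31 mOsm/kg ≈ 300.3 mOsm/kg
Osmolar gap = measured − calculated = 306 − 300.3 = 5.7 mOsm/kg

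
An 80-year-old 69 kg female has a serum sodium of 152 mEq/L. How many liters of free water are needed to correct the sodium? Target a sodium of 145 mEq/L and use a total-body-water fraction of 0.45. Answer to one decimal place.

1.5 L

TBW = 0.45 · 69 = 31.05 L
Free water deficit = TBW · (Na/145 − 1)
= 31.05 · (152/145 − 1)
= 31.05 · 0.0483
= 1.5 L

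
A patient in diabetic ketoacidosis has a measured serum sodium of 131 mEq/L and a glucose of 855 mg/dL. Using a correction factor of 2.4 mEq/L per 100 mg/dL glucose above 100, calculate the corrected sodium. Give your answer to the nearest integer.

149 mEq/L

Corrected Na = measured Na + 2.4 · (glucose − 100)/100
= 131 + 2.4 · (855 − 100)/100
= 131 + 18.1
= 149.1 mEq/L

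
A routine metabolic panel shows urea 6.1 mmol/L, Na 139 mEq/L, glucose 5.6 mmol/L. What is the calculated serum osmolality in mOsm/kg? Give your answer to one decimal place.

289.7 mOsm/kg

Calculated osmolality = 2·Na + glucose + urea
= 2·139 + 5.6 + 6.1
= 278 + 5.60 + 6.10
= 289.7 mOsm/kg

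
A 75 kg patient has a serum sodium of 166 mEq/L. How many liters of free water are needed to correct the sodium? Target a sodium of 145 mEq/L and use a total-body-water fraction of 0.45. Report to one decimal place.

4.9 L

TBW = 0.45 · 75 = 33.75 L
Free water deficit = TBW · (Na/145 − 1)
= 33.75 · (166/145 − 1)
= 33.75 · 0.1448
= 4.89 L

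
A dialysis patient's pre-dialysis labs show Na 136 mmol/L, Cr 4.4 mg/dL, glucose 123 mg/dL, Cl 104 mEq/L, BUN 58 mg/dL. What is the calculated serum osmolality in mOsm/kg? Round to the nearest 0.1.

299.5 mOsm/kg

Calculated osmolality = 2·Na + glucose/18 + BUN/2.8
= 2·136 + 123/18 + 58/2.8
= 272 + 6.83 + 20.71
= 299.54 mOsm/kg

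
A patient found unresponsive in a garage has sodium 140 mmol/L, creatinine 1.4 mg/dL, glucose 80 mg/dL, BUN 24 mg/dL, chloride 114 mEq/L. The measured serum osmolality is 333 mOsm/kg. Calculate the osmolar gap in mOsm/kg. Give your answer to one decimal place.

40.0 mOsm/kg

Calculated osmolality = 2·Na + glucose/18 + BUN/2.8
= 2·140 + 80/18 + 24/2.8
= 280 + 4.44 + 8.57
= 293.01 mOsm/kg ≈ 293.0 mOsm/kg
Osmolar gap = measured − calculated = 333 − 293.0 = 40.0 mOsm/kg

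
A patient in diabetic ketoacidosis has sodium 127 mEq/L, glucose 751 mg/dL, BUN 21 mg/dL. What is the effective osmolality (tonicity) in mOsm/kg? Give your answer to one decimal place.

Effective osmolality excludes urea (freely permeant across cell membranes):
2·Na + glucose/18
= 2·127 + 751/18
= 254 + 41.72
= 295.72 mOsm/kg

295.7 mOsm/kg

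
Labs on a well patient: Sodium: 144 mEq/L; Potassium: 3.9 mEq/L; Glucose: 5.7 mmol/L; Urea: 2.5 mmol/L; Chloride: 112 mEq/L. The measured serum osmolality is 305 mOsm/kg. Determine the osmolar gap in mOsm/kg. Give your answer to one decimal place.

8.8 mOsm/kg

Calculated osmolality = 2·Na + glucose + urea
= 2·144 + 5.7 + 2.5
= 288 + 5.70 + 2.50
= 296.2 mOsm/kg ≈ 296.2 mOsm/kg
Osmolar gap = measured − calculated = 305 − 296.2 = 8.8 mOsm/kg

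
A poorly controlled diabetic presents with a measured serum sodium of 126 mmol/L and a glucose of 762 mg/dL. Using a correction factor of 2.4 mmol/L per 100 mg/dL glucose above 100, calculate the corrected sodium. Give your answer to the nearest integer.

142 mmol/L

Corrected Na = measured Na + 2.4 · (glucose − 100)/100
= 126 + 2.4 · (762 − 100)/100
= 126 + 15.9
= 141.9 mmol/L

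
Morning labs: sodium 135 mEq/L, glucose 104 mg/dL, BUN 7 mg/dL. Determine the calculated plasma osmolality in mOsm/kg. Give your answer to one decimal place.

278.3 mOsm/kg

Calculated osmolality = 2·Na + glucose/18 + BUN/2.8
= 2·135 + 104/18 + 7/2.8
= 270 + 5.78 + 2.50
= 278.28 mOsm/kg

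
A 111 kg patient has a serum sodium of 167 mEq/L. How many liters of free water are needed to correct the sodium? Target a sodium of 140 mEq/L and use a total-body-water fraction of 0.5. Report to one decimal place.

10.7 L

TBW = 0.5 · 111 = 55.5 L
Free water deficit = TBW · (Na/140 − 1)
= 55.5 · (167/140 − 1)
= 55.5 · 0.1929
= 10.71 L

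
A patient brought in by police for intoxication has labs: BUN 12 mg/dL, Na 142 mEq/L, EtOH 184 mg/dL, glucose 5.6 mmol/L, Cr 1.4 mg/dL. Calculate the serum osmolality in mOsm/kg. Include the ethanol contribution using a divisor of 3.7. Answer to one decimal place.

343.6 mOsm/kg

Calculated osmolality = 2·Na + glucose + BUN/2.8 + ethanol/3.7
= 2·142 + 5.6 + 12/2.8 + 184/3.7
= 284 + 5.60 + 4.29 + 49.73
= 343.62 mOsm/kg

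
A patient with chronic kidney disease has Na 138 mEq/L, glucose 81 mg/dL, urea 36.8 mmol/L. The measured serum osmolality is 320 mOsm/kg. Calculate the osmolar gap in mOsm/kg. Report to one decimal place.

2.7 mOsm/kg

Calculated osmolality = 2·Na + glucose/18 + urea
= 2·138 + 81/18 + 36.8
= 276 + 4.50 + 36.80
= 317.3 mOsm/kg ≈ 317.3 mOsm/kg
Osmolar gap = measured − calculated = 320 − 317.3 = 2.7 mOsm/kg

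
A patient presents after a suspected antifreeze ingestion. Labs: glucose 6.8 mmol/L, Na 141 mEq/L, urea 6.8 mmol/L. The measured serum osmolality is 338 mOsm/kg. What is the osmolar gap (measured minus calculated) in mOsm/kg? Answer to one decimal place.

Calculated osmolality = 2·Na + glucose + urea
= 2·141 + 6.8 + 6.8
= 282 + 6.80 + 6.80
= 295.6 mOsm/kg ≈ 295.6 mOsm/kg
Osmolar gap = measured − calculated = 338 − 295.6 = 42.4 mOsm/kg

42.4 mOsm/kg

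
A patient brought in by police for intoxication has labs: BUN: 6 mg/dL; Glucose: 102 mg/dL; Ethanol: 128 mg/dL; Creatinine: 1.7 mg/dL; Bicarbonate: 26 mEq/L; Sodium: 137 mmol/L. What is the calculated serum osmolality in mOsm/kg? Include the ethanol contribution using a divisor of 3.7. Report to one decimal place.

Calculated osmolality = 2·Na + glucose/18 + BUN/2.8 + ethanol/3.7
= 2·137 + 102/18 + 6/2.8 + 128/3.7
= 274 + 5.67 + 2.14 + 34.59
= 316.4 mOsm/kg

316.4 mOsm/kg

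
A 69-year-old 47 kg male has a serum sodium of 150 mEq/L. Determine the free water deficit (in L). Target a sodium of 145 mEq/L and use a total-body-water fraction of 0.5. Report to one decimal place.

TBW = 0.5 · 47 = 23.5 L
Free water deficit = TBW · (Na/145 − 1)
= 23.5 · (150/145 − 1)
= 23.5 · 0.0345
= 0.81 L

0.8 L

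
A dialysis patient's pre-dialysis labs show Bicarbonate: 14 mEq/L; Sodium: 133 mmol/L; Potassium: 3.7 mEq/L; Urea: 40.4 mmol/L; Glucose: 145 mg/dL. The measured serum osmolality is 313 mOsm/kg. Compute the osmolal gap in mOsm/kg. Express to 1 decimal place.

-1.5 mOsm/kg

Calculated osmolality = 2·Na + glucose/18 + urea
= 2·133 + 145/18 + 40.4
= 266 + 8.06 + 40.40
= 314.46 mOsm/kg ≈ 314.5 mOsm/kg
Osmolar gap = measured − calculated = 313 − 314.5 = -1.5 mOsm/kg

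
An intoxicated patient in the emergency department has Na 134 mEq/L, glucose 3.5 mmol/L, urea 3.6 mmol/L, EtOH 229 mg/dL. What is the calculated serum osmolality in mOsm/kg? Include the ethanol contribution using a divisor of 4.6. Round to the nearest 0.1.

324.9 mOsm/kg

Calculated osmolality = 2·Na + glucose + urea + ethanol/4.6
= 2·134 + 3.5 + 3.6 + 229/4.6
= 268 + 3.50 + 3.60 + 49.78
= 324.88 mOsm/kg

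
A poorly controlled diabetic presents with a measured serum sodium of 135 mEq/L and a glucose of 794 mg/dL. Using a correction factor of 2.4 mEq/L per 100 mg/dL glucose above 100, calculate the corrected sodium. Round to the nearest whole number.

152 mEq/L

Corrected Na = measured Na + 2.4 · (glucose − 100)/100
= 135 + 2.4 · (794 − 100)/100
= 135 + 16.7
= 151.7 mEq/L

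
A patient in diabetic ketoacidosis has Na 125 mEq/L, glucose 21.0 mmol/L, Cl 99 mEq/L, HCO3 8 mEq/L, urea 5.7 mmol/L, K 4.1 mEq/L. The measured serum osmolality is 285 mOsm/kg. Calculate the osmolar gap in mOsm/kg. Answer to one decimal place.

Calculated osmolality = 2·Na + glucose + urea
= 2·125 + 21 + 5.7
= 250 + 21 + 5.70
= 276.7 mOsm/kg ≈ 276.7 mOsm/kg
Osmolar gap = measured − calculated = 285 − 276.7 = 8.3 mOsm/kg

8.3 mOsm/kg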